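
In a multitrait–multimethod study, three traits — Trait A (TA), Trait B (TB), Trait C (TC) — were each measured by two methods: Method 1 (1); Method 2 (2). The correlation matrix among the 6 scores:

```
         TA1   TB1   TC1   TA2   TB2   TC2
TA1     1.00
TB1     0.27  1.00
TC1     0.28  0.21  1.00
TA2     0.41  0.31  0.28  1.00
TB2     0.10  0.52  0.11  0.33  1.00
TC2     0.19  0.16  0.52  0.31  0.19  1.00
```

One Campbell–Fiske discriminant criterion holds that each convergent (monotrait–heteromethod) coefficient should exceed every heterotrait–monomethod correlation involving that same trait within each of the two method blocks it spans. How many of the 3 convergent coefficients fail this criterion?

0

Checking each validity diagonal entry against its comparison values:
TA (methods 1·2): 0.41 vs {0.27, 0.33, 0.28, 0.31} → pass.
TB (methods 1·2): 0.52 vs {0.27, 0.33, 0.21, 0.19} → pass.
TC (methods 1·2): 0.52 vs {0.28, 0.31, 0.21, 0.19} → pass.
0 of 3 fail.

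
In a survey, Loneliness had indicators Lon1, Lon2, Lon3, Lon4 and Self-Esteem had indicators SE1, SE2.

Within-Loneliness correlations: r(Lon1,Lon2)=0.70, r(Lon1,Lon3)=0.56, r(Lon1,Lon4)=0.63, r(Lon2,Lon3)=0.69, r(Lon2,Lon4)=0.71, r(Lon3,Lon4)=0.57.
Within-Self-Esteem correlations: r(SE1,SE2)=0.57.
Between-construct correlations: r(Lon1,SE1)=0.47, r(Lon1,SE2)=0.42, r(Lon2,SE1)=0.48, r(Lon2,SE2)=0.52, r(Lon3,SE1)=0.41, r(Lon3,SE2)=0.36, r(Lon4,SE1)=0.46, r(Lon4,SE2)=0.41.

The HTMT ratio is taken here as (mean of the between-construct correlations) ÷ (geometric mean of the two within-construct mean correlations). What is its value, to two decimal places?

0.73

Mean heterotrait r = 3.53/8 = 0.4413.
Mean within-Lon = 3.86/6 = 0.6433; mean within-SE = 0.57/1 = 0.5700.
Geometric mean = √(0.6433 × 0.5700) = 0.6055.
HTMT = 0.4413 / 0.6055 = 0.73.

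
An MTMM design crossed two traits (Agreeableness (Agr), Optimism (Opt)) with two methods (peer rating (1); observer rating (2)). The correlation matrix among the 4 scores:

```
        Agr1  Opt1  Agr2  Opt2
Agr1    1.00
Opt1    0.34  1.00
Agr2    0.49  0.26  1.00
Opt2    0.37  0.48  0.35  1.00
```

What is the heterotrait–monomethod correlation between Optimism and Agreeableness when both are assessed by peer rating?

0.34

Different traits, same method: r(Opt1, Agr1) = 0.34.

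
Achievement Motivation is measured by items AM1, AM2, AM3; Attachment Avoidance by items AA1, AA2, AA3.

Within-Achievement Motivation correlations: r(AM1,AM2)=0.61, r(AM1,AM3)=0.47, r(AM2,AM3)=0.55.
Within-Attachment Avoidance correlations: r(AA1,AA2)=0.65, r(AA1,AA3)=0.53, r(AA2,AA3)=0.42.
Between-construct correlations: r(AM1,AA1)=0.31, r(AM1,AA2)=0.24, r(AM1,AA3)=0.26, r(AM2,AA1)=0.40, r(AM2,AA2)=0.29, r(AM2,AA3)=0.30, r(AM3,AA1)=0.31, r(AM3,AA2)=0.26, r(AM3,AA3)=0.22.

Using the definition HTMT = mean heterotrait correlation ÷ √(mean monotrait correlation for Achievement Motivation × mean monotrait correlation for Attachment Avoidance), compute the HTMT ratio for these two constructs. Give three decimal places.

0.535

Mean heterotrait r = 2.59/9 = 0.2878.
Mean within-AM = 1.63/3 = 0.5433; mean within-AA = 1.60/3 = 0.5333.
Geometric mean = √(0.5433 × 0.5333) = 0.5383.
HTMT = 0.2878 / 0.5383 = 0.535.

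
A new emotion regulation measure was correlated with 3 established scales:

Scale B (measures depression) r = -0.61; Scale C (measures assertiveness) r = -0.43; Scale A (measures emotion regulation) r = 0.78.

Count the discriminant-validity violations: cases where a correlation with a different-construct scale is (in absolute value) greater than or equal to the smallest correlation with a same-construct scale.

Convergent (same construct = emotion regulation): Scale A.
Smallest convergent = 0.78. Discriminant |r|: 0.61, 0.43; count ≥ 0.78 → 0.

0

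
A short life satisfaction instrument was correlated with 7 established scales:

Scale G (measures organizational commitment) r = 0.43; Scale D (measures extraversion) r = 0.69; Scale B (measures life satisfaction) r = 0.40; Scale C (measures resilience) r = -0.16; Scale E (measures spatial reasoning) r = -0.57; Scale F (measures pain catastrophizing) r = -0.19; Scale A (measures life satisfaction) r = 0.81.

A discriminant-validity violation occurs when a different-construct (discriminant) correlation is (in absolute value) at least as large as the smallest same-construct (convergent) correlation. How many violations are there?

Convergent (same construct = life satisfaction): Scale B, Scale A.
Smallest convergent = 0.40. Discriminant |r|: 0.43, 0.69, 0.16, 0.57, 0.19; count ≥ 0.40 → 3.

3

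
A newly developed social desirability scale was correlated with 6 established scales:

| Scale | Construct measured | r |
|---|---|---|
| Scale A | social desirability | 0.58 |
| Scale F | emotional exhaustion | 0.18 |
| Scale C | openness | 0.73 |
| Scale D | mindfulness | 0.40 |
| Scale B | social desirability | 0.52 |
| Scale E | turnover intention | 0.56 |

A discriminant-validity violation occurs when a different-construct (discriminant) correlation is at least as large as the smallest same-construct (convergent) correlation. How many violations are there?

2

Convergent (same construct = social desirability): Scale A, Scale B.
Smallest convergent = 0.52. Discriminant values: 0.18, 0.73, 0.40, 0.56; count ≥ 0.52 → 2.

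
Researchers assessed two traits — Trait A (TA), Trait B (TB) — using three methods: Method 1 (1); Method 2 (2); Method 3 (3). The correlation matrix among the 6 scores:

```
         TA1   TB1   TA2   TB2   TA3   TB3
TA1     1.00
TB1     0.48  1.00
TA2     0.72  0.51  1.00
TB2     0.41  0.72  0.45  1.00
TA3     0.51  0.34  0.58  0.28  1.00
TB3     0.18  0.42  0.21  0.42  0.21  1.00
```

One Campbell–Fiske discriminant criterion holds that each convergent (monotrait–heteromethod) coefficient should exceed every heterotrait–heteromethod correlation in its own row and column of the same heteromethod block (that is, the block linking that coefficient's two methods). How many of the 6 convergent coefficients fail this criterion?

0

Each convergent coefficient versus the relevant comparison correlations:
TA (methods 1·2): 0.72 vs {0.41, 0.51} → pass.
TA (methods 1·3): 0.51 vs {0.18, 0.34} → pass.
TA (methods 2·3): 0.58 vs {0.21, 0.28} → pass.
TB (methods 1·2): 0.72 vs {0.51, 0.41} → pass.
TB (methods 1·3): 0.42 vs {0.34, 0.18} → pass.
TB (methods 2·3): 0.42 vs {0.28, 0.21} → pass.
0 of 6 fail.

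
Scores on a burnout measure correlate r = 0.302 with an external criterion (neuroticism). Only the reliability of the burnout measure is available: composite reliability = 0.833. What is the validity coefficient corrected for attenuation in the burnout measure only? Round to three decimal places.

Single correction: r_c = r_obs / √r_xx = 0.302 / √0.833 = 0.302 / 0.9127 ≈ 0.331.

0.331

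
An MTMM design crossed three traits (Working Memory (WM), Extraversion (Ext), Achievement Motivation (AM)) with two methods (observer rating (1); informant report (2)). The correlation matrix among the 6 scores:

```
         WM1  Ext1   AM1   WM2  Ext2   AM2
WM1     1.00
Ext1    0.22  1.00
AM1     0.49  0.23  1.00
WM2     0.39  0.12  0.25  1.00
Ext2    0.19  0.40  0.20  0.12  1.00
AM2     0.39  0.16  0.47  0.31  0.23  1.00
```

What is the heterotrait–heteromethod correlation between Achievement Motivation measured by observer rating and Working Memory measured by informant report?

Different traits and methods: r(AM1, WM2) = 0.25.

0.25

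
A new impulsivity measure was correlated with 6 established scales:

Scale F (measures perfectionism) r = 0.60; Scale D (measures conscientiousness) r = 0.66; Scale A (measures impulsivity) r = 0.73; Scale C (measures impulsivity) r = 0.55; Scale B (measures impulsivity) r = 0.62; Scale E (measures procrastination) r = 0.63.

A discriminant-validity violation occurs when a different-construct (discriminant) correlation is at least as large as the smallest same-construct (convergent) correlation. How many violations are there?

Convergent (same construct = impulsivity): Scale A, Scale C, Scale B.
Smallest convergent = 0.55. Discriminant values: 0.60, 0.66, 0.63; count ≥ 0.55 → 3.

3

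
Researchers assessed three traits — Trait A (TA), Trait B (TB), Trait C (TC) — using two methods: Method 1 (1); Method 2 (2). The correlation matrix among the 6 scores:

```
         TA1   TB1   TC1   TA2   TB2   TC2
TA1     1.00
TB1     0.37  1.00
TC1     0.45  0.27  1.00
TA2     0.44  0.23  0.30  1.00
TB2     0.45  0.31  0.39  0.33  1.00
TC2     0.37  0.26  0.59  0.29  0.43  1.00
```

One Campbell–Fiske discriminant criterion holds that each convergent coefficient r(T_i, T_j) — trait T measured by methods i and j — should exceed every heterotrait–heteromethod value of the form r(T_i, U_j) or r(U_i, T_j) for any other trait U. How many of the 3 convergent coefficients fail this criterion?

2

Checking each validity diagonal entry against its comparison values:
TA (methods 1·2): 0.44 vs {0.45, 0.23, 0.37, 0.30} → fail.
TB (methods 1·2): 0.31 vs {0.23, 0.45, 0.26, 0.39} → fail.
TC (methods 1·2): 0.59 vs {0.30, 0.37, 0.39, 0.26} → pass.
2 of 3 fail.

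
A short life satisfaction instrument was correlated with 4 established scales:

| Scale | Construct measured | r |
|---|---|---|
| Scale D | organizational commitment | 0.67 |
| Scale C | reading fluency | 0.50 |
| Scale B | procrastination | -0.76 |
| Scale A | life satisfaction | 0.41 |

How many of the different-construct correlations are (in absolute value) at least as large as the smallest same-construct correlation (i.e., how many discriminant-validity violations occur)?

3

Convergent (same construct = life satisfaction): Scale A.
Smallest convergent = 0.41. Discriminant |r|: 0.67, 0.50, 0.76; count ≥ 0.41 → 3.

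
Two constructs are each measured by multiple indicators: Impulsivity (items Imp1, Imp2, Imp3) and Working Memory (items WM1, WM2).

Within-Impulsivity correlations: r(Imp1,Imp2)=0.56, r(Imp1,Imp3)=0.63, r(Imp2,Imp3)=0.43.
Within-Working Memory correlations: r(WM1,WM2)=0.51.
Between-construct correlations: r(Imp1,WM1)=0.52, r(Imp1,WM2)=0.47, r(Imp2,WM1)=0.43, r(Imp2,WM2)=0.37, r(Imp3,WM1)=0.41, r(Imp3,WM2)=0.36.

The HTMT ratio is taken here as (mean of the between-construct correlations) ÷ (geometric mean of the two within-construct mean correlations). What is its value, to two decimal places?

Mean between = 2.56/6 = 0.4267.
Mean within-Imp = 1.62/3 = 0.5400; mean within-WM = 0.51/1 = 0.5100.
Geometric mean = √(0.5400 × 0.5100) = 0.5248.
HTMT = 0.4267 / 0.5248 = 0.81.

0.81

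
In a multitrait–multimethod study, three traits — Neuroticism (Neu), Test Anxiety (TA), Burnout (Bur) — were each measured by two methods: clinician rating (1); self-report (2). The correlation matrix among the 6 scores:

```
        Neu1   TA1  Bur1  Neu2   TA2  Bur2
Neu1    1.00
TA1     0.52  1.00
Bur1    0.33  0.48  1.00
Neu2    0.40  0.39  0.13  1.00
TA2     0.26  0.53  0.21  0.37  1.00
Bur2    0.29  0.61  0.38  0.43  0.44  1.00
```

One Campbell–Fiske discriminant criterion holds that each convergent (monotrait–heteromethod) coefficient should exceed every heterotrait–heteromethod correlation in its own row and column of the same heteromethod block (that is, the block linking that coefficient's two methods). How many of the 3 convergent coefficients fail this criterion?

Checking each validity diagonal entry against its comparison values:
Neu (methods 1·2): 0.40 vs {0.26, 0.39, 0.29, 0.13} → pass.
TA (methods 1·2): 0.53 vs {0.39, 0.26, 0.61, 0.21} → fail.
Bur (methods 1·2): 0.38 vs {0.13, 0.29, 0.21, 0.61} → fail.
2 of 3 fail.

2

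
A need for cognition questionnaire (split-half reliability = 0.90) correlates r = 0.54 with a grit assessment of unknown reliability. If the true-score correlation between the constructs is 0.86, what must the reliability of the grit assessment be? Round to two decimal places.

0.44

r_true = r_obs / √(r_xx · r_yy) ⇒ 0.86 = 0.54 / √(0.90 · r_yy).
√(0.90 · r_yy) = 0.54 / 0.86 = 0.6279; 0.90 · r_yy = 0.3943; r_yy = 0.3943 / 0.90 ≈ 0.44.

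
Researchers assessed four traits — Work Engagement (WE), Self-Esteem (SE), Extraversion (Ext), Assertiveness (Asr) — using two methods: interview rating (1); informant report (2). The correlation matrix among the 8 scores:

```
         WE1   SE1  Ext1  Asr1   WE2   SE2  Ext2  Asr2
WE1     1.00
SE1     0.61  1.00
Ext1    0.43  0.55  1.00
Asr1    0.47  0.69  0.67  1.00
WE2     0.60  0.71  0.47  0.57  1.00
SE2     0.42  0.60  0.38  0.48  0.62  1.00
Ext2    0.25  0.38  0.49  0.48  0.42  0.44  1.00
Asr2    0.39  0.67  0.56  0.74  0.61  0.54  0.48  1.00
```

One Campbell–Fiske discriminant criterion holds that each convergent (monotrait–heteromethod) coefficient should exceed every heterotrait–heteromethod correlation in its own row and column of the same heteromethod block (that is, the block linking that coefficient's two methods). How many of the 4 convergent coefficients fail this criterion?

3

Convergent coefficients and their comparison sets:
WE (methods 1·2): 0.60 vs {0.42, 0.71, 0.25, 0.47, 0.39, 0.57} → fail.
SE (methods 1·2): 0.60 vs {0.71, 0.42, 0.38, 0.38, 0.67, 0.48} → fail.
Ext (methods 1·2): 0.49 vs {0.47, 0.25, 0.38, 0.38, 0.56, 0.48} → fail.
Asr (methods 1·2): 0.74 vs {0.57, 0.39, 0.48, 0.67, 0.48, 0.56} → pass.
3 of 4 fail.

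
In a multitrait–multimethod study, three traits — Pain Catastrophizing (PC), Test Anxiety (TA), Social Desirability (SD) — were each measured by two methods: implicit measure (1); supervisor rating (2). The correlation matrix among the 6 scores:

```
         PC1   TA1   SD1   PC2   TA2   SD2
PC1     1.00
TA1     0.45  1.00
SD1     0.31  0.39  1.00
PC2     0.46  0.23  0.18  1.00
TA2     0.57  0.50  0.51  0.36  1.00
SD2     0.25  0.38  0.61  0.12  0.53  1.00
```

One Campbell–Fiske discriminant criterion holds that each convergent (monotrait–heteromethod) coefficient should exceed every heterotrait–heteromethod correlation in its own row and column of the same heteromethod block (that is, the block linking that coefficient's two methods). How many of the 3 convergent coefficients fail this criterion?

Checking each validity diagonal entry against its comparison values:
PC (methods 1·2): 0.46 vs {0.57, 0.23, 0.25, 0.18} → fail.
TA (methods 1·2): 0.50 vs {0.23, 0.57, 0.38, 0.51} → fail.
SD (methods 1·2): 0.61 vs {0.18, 0.25, 0.51, 0.38} → pass.
2 of 3 fail.

2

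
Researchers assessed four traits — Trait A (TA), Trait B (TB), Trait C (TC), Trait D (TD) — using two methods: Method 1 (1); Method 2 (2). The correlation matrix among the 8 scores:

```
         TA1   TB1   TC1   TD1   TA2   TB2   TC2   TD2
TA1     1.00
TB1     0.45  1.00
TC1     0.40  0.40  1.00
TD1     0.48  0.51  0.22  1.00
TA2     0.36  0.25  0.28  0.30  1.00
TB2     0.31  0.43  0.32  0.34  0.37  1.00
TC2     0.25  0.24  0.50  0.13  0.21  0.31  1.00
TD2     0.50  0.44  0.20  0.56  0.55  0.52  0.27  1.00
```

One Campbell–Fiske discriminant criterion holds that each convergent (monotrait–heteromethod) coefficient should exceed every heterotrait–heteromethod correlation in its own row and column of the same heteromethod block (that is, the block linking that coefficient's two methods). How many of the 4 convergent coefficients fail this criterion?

2

Convergent coefficients and their comparison sets:
TA (methods 1·2): 0.36 vs {0.31, 0.25, 0.25, 0.28, 0.50, 0.30} → fail.
TB (methods 1·2): 0.43 vs {0.25, 0.31, 0.24, 0.32, 0.44, 0.34} → fail.
TC (methods 1·2): 0.50 vs {0.28, 0.25, 0.32, 0.24, 0.20, 0.13} → pass.
TD (methods 1·2): 0.56 vs {0.30, 0.50, 0.34, 0.44, 0.13, 0.20} → pass.
2 of 4 fail.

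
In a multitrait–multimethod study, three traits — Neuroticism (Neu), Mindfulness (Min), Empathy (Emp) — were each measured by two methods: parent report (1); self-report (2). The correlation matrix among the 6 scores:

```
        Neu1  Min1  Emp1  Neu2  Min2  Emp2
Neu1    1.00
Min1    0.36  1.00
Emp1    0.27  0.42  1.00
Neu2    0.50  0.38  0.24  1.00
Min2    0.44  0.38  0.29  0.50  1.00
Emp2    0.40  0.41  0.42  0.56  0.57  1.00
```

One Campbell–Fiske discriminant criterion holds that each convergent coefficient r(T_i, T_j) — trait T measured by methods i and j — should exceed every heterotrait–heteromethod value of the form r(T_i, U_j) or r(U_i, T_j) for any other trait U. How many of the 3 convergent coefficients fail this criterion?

Each convergent coefficient versus the relevant comparison correlations:
Neu (methods 1·2): 0.50 vs {0.44, 0.38, 0.40, 0.24} → pass.
Min (methods 1·2): 0.38 vs {0.38, 0.44, 0.41, 0.29} → fail.
Emp (methods 1·2): 0.42 vs {0.24, 0.40, 0.29, 0.41} → pass.
1 of 3 fail.

1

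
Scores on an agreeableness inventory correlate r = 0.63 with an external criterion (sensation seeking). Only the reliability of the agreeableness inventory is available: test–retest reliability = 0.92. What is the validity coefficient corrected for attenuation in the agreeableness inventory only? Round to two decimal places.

0.66

Single correction: r_c = r_obs / √r_xx = 0.63 / √0.92 = 0.63 / 0.9592 ≈ 0.66.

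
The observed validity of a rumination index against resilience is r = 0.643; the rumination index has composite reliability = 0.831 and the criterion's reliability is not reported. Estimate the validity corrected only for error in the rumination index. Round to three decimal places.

Single correction: r_c = r_obs / √r_xx = 0.643 / √0.831 = 0.643 / 0.9116 ≈ 0.705.

0.705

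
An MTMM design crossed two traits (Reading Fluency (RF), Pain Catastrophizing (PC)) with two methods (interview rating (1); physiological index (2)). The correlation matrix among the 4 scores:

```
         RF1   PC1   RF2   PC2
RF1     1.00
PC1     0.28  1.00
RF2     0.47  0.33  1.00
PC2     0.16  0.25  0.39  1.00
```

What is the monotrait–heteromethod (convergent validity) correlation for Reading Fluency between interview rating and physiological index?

Same trait (RF), different methods: r(RF1, RF2) = 0.47.

0.47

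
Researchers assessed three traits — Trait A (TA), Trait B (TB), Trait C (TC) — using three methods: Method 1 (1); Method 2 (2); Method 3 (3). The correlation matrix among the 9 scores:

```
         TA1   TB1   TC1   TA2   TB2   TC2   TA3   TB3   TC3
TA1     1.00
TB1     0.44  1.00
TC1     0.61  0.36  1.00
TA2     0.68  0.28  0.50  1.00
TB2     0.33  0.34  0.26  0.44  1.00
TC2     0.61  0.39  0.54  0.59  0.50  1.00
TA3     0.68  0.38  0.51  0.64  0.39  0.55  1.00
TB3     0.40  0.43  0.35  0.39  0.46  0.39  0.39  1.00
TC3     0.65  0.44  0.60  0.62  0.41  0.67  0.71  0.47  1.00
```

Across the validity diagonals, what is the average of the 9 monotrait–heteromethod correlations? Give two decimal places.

Convergent values: 0.68, 0.68, 0.64, 0.34, 0.43, 0.46, 0.54, 0.60, 0.67; mean = 5.04/9 = 0.56.

0.56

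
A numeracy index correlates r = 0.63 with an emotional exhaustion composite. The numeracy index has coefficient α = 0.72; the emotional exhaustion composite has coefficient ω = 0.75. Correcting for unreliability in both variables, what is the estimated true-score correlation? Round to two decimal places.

0.86

r_true = r_obs / √(r_xx · r_yy) = 0.63 / √(0.72 × 0.75) = 0.63 / √0.5400 = 0.63 / 0.7348 ≈ 0.86.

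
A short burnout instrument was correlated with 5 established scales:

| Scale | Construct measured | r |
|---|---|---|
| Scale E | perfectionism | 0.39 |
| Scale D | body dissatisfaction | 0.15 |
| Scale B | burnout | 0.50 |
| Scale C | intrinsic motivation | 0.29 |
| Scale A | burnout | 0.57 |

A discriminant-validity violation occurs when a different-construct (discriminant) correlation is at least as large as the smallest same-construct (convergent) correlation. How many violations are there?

Convergent (same construct = burnout): Scale B, Scale A.
Smallest convergent = 0.50. Discriminant values: 0.39, 0.15, 0.29; count ≥ 0.50 → 0.

0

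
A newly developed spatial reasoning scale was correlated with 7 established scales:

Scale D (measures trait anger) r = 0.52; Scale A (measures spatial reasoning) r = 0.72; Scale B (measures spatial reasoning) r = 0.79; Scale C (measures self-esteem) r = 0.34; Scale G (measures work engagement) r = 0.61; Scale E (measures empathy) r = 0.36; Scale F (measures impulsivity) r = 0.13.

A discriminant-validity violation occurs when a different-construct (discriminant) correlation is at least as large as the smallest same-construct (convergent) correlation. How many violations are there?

Convergent (same construct = spatial reasoning): Scale A, Scale B.
Smallest convergent = 0.72. Discriminant values: 0.52, 0.34, 0.61, 0.36, 0.13; count ≥ 0.72 → 0.

0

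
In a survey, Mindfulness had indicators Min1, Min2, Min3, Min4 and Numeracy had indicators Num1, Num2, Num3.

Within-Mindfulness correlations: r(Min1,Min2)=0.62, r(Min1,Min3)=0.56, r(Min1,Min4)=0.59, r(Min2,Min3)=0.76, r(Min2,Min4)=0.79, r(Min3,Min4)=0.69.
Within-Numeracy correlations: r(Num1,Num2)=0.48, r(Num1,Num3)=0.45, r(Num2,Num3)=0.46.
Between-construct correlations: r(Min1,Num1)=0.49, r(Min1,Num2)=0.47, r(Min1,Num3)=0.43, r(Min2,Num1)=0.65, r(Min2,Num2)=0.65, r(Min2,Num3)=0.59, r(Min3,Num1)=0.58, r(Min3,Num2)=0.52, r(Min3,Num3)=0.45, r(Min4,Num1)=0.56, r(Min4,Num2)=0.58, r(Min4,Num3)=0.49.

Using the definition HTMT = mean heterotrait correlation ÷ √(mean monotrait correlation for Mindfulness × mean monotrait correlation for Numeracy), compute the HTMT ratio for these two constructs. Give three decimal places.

Between-construct mean = 6.46/12 = 0.5383.
Mean within-Min = 4.01/6 = 0.6683; mean within-Num = 1.39/3 = 0.4633.
Geometric mean = √(0.6683 × 0.4633) = 0.5564.
HTMT = 0.5383 / 0.5564 = 0.967.

0.967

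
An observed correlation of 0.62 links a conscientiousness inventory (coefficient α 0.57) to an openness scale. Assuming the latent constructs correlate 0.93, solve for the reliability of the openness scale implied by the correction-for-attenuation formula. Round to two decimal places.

r_true = r_obs / √(r_xx · r_yy) ⇒ 0.93 = 0.62 / √(0.57 · r_yy).
√(0.57 · r_yy) = 0.62 / 0.93 = 0.6667; 0.57 · r_yy = 0.4445; r_yy = 0.4445 / 0.57 ≈ 0.78.

0.78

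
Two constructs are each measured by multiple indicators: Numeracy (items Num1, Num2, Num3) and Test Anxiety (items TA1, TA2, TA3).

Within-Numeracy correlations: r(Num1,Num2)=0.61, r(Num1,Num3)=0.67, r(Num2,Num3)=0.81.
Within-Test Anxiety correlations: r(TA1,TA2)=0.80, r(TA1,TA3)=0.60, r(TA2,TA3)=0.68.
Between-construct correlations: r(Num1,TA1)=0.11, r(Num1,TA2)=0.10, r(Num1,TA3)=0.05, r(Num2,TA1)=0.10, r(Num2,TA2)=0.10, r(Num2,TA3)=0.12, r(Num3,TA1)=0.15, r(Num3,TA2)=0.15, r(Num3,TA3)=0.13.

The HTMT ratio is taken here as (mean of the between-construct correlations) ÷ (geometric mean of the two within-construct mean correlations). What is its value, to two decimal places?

0.16

Mean heterotrait r = 1.01/9 = 0.1122.
Mean within-Num = 2.09/3 = 0.6967; mean within-TA = 2.08/3 = 0.6933.
Geometric mean = √(0.6967 × 0.6933) = 0.6950.
HTMT = 0.1122 / 0.6950 = 0.16.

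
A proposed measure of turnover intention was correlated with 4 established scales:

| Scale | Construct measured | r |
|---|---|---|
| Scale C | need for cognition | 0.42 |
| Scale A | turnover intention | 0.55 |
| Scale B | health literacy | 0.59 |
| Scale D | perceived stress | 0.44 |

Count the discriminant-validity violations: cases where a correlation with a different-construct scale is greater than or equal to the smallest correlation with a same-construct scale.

1

Convergent (same construct = turnover intention): Scale A.
Smallest convergent = 0.55. Discriminant values: 0.42, 0.59, 0.44; count ≥ 0.55 → 1.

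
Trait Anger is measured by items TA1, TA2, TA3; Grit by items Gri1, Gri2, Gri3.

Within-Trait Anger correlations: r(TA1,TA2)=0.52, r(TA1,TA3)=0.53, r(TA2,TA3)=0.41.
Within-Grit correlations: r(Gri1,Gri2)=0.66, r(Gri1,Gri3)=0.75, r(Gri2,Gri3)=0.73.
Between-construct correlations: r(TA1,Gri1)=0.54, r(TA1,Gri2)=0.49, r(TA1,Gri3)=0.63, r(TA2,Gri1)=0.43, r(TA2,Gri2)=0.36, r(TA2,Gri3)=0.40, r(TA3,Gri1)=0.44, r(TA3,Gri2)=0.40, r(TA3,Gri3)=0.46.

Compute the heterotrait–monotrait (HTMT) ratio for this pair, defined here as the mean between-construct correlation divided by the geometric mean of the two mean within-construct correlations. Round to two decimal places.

0.78

Mean heterotrait r = 4.15/9 = 0.4611.
Mean within-TA = 1.46/3 = 0.4867; mean within-Gri = 2.14/3 = 0.7133.
Geometric mean = √(0.4867 × 0.7133) = 0.5892.
HTMT = 0.4611 / 0.5892 = 0.78.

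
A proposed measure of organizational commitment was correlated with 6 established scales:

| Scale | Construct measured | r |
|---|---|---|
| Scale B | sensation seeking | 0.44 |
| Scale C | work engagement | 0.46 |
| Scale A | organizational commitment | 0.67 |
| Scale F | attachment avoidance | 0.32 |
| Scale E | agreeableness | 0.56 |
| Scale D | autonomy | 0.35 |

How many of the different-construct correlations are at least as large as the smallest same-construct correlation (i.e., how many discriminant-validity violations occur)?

0

Convergent (same construct = organizational commitment): Scale A.
Smallest convergent = 0.67. Discriminant values: 0.44, 0.46, 0.32, 0.56, 0.35; count ≥ 0.67 → 0.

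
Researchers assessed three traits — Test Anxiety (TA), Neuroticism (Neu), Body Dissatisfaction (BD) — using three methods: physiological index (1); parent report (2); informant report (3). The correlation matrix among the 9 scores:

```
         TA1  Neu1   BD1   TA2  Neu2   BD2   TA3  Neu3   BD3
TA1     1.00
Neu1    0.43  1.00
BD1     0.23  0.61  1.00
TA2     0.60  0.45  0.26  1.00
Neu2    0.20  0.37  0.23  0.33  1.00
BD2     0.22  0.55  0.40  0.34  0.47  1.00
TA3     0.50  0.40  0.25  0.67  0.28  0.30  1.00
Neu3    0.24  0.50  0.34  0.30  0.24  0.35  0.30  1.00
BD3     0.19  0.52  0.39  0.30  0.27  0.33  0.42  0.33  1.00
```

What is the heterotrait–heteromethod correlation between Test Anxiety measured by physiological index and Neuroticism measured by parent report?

Different traits and methods: r(TA1, Neu2) = 0.20.

0.20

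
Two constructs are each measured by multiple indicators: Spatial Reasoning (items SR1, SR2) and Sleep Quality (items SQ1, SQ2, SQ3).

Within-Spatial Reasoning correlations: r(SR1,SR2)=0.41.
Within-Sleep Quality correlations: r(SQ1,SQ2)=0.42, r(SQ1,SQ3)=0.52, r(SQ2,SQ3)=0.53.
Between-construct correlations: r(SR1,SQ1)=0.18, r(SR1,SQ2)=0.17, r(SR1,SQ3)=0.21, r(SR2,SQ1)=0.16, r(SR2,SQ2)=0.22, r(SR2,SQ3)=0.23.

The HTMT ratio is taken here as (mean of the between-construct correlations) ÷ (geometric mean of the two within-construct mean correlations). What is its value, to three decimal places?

Mean between = 1.17/6 = 0.1950.
Mean within-SR = 0.41/1 = 0.4100; mean within-SQ = 1.47/3 = 0.4900.
Geometric mean = √(0.4100 × 0.4900) = 0.4482.
HTMT = 0.1950 / 0.4482 = 0.435.

0.435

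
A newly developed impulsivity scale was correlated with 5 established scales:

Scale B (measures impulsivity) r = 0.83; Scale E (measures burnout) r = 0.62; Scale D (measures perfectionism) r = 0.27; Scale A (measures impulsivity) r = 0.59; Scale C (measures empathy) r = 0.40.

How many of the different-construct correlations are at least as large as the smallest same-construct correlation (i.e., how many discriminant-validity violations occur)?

1

Convergent (same construct = impulsivity): Scale B, Scale A.
Smallest convergent = 0.59. Discriminant values: 0.62, 0.27, 0.40; count ≥ 0.59 → 1.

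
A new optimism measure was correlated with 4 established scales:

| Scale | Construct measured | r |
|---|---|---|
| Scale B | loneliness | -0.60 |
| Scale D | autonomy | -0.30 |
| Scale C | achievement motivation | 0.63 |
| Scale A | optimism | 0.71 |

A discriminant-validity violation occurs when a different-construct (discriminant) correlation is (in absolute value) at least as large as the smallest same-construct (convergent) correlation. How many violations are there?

0

Convergent (same construct = optimism): Scale A.
Smallest convergent = 0.71. Discriminant |r|: 0.60, 0.30, 0.63; count ≥ 0.71 → 0.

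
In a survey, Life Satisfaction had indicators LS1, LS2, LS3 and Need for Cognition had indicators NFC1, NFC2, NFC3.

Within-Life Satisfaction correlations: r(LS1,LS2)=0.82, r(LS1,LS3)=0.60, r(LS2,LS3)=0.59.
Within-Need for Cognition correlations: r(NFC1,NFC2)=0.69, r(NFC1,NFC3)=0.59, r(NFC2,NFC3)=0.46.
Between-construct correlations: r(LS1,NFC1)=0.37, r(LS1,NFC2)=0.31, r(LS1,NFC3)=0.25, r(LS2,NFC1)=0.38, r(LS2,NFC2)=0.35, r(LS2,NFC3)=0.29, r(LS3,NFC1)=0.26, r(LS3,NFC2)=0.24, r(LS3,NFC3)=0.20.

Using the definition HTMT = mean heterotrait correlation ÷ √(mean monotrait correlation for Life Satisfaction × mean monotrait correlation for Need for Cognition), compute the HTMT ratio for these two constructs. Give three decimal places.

Mean heterotrait r = 2.65/9 = 0.2944.
Mean within-LS = 2.01/3 = 0.6700; mean within-NFC = 1.74/3 = 0.5800.
Geometric mean = √(0.6700 × 0.5800) = 0.6234.
HTMT = 0.2944 / 0.6234 = 0.472.

0.472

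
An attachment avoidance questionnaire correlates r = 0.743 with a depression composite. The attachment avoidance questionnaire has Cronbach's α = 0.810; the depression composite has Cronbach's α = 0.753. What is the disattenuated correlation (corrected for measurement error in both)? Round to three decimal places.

r_true = r_obs / √(r_xx · r_yy) = 0.743 / √(0.810 × 0.753) = 0.743 / √0.609930 = 0.743 / 0.7810 ≈ 0.951.

0.951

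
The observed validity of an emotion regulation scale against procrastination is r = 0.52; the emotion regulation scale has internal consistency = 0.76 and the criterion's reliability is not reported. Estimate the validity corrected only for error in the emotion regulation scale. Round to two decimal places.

Single correction: r_c = r_obs / √r_xx = 0.52 / √0.76 = 0.52 / 0.8718 ≈ 0.60.

0.60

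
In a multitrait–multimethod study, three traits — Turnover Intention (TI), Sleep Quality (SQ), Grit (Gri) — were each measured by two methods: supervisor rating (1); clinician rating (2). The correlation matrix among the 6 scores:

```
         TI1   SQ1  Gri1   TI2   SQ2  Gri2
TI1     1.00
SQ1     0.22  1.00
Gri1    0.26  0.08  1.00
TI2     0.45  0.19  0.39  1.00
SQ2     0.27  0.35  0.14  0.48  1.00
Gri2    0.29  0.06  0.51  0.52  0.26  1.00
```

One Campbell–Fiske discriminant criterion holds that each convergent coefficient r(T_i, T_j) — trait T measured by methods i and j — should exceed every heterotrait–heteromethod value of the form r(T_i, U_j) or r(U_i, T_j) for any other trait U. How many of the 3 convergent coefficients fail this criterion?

0

Checking each validity diagonal entry against its comparison values:
TI (methods 1·2): 0.45 vs {0.27, 0.19, 0.29, 0.39} → pass.
SQ (methods 1·2): 0.35 vs {0.19, 0.27, 0.06, 0.14} → pass.
Gri (methods 1·2): 0.51 vs {0.39, 0.29, 0.14, 0.06} → pass.
0 of 3 fail.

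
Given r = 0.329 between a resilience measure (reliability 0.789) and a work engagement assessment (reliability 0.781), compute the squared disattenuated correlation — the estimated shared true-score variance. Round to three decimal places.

Disattenuated r = 0.329 / √(0.789 × 0.781) = 0.329 / 0.7850 = 0.4191.
Shared true-score variance = 0.4191² = 0.1756 ≈ 0.176.

0.176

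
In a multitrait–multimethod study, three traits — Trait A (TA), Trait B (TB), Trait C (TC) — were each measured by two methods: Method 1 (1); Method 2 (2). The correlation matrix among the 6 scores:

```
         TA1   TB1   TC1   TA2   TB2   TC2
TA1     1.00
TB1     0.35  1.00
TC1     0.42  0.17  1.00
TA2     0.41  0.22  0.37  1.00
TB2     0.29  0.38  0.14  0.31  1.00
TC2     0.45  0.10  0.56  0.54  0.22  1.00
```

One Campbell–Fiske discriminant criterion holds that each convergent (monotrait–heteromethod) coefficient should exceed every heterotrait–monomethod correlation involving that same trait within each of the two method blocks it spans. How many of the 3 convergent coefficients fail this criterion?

Each convergent coefficient versus the relevant comparison correlations:
TA (methods 1·2): 0.41 vs {0.35, 0.31, 0.42, 0.54} → fail.
TB (methods 1·2): 0.38 vs {0.35, 0.31, 0.17, 0.22} → pass.
TC (methods 1·2): 0.56 vs {0.42, 0.54, 0.17, 0.22} → pass.
1 of 3 fail.

1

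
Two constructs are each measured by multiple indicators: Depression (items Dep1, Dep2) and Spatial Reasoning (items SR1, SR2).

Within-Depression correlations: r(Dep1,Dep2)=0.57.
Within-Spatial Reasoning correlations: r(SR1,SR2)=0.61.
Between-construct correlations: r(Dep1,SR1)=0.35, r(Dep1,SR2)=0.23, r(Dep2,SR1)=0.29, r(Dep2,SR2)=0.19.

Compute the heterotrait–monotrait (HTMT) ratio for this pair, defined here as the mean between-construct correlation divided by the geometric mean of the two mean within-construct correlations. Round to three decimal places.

Between-construct mean = 1.06/4 = 0.2650.
Mean within-Dep = 0.57/1 = 0.5700; mean within-SR = 0.61/1 = 0.6100.
Geometric mean = √(0.5700 × 0.6100) = 0.5897.
HTMT = 0.2650 / 0.5897 = 0.449.

0.449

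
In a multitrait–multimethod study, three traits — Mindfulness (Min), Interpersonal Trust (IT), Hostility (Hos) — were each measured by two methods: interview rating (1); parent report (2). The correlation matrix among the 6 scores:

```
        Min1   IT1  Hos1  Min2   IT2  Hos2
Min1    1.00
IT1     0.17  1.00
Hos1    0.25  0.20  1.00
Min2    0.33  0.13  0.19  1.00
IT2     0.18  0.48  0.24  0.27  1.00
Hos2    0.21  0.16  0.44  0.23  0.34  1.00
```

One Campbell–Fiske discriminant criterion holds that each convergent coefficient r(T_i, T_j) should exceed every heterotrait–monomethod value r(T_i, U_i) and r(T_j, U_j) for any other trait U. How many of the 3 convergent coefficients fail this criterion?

Convergent coefficients and their comparison sets:
Min (methods 1·2): 0.33 vs {0.17, 0.27, 0.25, 0.23} → pass.
IT (methods 1·2): 0.48 vs {0.17, 0.27, 0.20, 0.34} → pass.
Hos (methods 1·2): 0.44 vs {0.25, 0.23, 0.20, 0.34} → pass.
0 of 3 fail.

0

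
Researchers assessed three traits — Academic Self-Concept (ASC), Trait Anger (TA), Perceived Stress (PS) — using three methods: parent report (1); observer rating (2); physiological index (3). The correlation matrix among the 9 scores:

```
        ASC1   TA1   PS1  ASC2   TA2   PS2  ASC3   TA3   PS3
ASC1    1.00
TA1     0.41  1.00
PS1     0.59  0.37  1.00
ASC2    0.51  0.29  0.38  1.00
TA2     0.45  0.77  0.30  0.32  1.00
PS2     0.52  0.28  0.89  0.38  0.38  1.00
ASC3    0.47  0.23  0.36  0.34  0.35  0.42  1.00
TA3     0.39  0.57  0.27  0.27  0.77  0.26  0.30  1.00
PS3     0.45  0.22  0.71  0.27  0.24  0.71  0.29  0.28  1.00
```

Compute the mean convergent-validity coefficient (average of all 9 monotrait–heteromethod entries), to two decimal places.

0.64

Convergent values: 0.51, 0.47, 0.34, 0.77, 0.57, 0.77, 0.89, 0.71, 0.71; mean = 5.74/9 = 0.64.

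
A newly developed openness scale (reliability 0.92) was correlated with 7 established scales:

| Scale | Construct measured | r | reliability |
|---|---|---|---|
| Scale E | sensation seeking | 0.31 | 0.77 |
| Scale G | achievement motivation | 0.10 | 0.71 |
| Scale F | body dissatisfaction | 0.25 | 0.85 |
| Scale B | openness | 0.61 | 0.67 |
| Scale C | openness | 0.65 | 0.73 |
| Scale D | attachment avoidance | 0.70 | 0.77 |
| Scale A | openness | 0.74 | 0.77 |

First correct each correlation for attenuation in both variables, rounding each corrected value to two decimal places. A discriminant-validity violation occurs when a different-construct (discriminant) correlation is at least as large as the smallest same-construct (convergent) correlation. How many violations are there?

1

Disattenuated r (r / √(r_scale · r_new)):
  Scale E (disc): 0.31 / √(0.77·0.92) = 0.37
  Scale G (disc): 0.10 / √(0.71·0.92) = 0.12
  Scale F (disc): 0.25 / √(0.85·0.92) = 0.28
  Scale B (conv): 0.61 / √(0.67·0.92) = 0.78
  Scale C (conv): 0.65 / √(0.73·0.92) = 0.79
  Scale D (disc): 0.70 / √(0.77·0.92) = 0.83
  Scale A (conv): 0.74 / √(0.77·0.92) = 0.88
Smallest convergent = 0.78. Discriminant values: 0.37, 0.12, 0.28, 0.83; count ≥ 0.78 → 1.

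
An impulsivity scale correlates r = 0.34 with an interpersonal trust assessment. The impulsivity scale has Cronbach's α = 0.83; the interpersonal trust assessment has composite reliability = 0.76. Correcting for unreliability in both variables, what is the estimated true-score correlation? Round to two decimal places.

0.43

r_true = r_obs / √(r_xx · r_yy) = 0.34 / √(0.83 × 0.76) = 0.34 / √0.6308 = 0.34 / 0.7942 ≈ 0.43.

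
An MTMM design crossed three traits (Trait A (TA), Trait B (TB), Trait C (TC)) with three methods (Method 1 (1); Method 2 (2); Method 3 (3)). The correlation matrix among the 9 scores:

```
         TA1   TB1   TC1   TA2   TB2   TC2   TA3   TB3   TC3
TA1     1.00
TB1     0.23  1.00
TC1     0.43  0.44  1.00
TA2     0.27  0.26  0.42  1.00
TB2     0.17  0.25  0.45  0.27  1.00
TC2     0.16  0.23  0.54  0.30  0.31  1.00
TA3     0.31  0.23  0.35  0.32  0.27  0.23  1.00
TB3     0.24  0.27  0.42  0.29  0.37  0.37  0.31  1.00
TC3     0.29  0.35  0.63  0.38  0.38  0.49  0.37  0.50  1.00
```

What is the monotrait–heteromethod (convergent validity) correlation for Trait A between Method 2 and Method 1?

0.27

Same trait (TA), different methods: r(TA2, TA1) = 0.27.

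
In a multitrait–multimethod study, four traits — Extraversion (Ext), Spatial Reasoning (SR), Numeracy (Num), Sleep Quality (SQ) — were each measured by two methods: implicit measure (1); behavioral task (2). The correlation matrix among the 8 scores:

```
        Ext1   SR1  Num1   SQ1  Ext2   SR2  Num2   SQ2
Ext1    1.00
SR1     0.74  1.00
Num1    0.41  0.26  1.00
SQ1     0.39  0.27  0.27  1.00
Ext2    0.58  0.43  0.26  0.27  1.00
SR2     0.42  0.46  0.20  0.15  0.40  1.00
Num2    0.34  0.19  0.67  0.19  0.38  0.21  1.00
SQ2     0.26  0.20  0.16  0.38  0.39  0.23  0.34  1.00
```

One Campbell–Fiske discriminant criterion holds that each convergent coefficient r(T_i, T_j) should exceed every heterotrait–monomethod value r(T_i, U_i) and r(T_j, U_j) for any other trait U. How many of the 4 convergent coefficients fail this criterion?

Checking each validity diagonal entry against its comparison values:
Ext (methods 1·2): 0.58 vs {0.74, 0.40, 0.41, 0.38, 0.39, 0.39} → fail.
SR (methods 1·2): 0.46 vs {0.74, 0.40, 0.26, 0.21, 0.27, 0.23} → fail.
Num (methods 1·2): 0.67 vs {0.41, 0.38, 0.26, 0.21, 0.27, 0.34} → pass.
SQ (methods 1·2): 0.38 vs {0.39, 0.39, 0.27, 0.23, 0.27, 0.34} → fail.
3 of 4 fail.

3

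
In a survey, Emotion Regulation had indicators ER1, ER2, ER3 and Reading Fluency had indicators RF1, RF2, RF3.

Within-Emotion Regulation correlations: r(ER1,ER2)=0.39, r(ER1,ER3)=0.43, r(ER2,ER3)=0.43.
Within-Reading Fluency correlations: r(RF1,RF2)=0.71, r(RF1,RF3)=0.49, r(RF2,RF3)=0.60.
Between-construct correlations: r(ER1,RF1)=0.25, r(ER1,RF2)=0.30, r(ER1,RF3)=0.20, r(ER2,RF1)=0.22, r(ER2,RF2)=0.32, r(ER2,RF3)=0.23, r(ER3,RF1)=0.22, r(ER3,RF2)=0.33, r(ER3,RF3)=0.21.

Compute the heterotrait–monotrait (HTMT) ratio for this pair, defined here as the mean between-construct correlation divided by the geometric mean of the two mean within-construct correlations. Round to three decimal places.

Between-construct mean = 2.28/9 = 0.2533.
Mean within-ER = 1.25/3 = 0.4167; mean within-RF = 1.80/3 = 0.6000.
Geometric mean = √(0.4167 × 0.6000) = 0.5000.
HTMT = 0.2533 / 0.5000 = 0.507.

0.507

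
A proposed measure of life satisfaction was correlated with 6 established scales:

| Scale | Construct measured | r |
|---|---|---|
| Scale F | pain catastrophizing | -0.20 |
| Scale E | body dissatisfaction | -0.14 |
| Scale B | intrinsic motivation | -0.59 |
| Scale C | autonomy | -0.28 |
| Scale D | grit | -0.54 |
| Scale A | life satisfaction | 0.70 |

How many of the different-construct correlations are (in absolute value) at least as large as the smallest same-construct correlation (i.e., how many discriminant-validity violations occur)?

0

Convergent (same construct = life satisfaction): Scale A.
Smallest convergent = 0.70. Discriminant |r|: 0.20, 0.14, 0.59, 0.28, 0.54; count ≥ 0.70 → 0.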